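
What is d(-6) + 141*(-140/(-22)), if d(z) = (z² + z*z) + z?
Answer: 10596/11 ≈ 963.27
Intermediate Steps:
d(z) = z + 2*z² (d(z) = (z² + z²) + z = 2*z² + z = z + 2*z²)
d(-6) + 141*(-140/(-22)) = -6*(1 + 2*(-6)) + 141*(-140/(-22)) = -6*(1 - 12) + 141*(-140*(-1/22)) = -6*(-11) + 141*(70/11) = 66 + 9870/11 = 10596/11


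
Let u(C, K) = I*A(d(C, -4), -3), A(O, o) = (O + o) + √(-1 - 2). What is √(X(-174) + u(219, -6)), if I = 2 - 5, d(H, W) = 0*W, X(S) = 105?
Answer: √(114 - 3*I*√3) ≈ 10.68 - 0.2433*I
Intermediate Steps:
d(H, W) = 0
A(O, o) = O + o + I*√3 (A(O, o) = (O + o) + √(-3) = (O + o) + I*√3 = O + o + I*√3)
I = -3
u(C, K) = 9 - 3*I*√3 (u(C, K) = -3*(0 - 3 + I*√3) = -3*(-3 + I*√3) = 9 - 3*I*√3)
√(X(-174) + u(219, -6)) = √(105 + (9 - 3*I*√3)) = √(114 - 3*I*√3)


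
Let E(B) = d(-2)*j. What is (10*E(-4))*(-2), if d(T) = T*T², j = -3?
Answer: -480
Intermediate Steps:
d(T) = T³
E(B) = 24 (E(B) = (-2)³*(-3) = -8*(-3) = 24)
(10*E(-4))*(-2) = (10*24)*(-2) = 240*(-2) = -480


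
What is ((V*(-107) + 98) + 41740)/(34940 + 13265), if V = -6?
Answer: 8496/9641 ≈ 0.88124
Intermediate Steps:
((V*(-107) + 98) + 41740)/(34940 + 13265) = ((-6*(-107) + 98) + 41740)/(34940 + 13265) = ((642 + 98) + 41740)/48205 = (740 + 41740)*(1/48205) = 42480*(1/48205) = 8496/9641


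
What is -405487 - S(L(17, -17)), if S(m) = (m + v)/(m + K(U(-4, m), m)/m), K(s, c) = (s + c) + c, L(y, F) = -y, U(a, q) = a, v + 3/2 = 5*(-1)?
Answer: -203555273/502 ≈ -4.0549e+5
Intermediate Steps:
v = -13/2 (v = -3/2 + 5*(-1) = -3/2 - 5 = -13/2 ≈ -6.5000)
K(s, c) = s + 2*c (K(s, c) = (c + s) + c = s + 2*c)
S(m) = (-13/2 + m)/(m + (-4 + 2*m)/m) (S(m) = (m - 13/2)/(m + (-4 + 2*m)/m) = (-13/2 + m)/(m + (-4 + 2*m)/m))
-405487 - S(L(17, -17)) = -405487 - (-1*17)*(-13 + 2*(-1*17))/(2*(-4 + (-1*17)² + 2*(-1*17))) = -405487 - (-17)*(-13 + 2*(-17))/(2*(-4 + (-17)² + 2*(-17))) = -405487 - (-17)*(-13 - 34)/(2*(-4 + 289 - 34)) = -405487 - (-17)*(-47)/(2*251) = -405487 - 1*799/502 = -405487 - 799/502 = -203555273/502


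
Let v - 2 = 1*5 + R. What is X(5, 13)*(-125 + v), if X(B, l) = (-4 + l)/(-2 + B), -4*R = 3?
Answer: -1425/4 ≈ -356.25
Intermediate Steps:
R = -3/4 (R = -1/4*3 = -3/4 ≈ -0.75000)
v = 25/4 (v = 2 + (1*5 - 3/4) = 2 + (5 - 3/4) = 2 + 17/4 = 25/4 ≈ 6.2500)
X(B, l) = (-4 + l)/(-2 + B)
X(5, 13)*(-125 + v) = ((-4 + 13)/(-2 + 5))*(-125 + 25/4) = (9/3)*(-475/4) = ((1/3)*9)*(-475/4) = 3*(-475/4) = -1425/4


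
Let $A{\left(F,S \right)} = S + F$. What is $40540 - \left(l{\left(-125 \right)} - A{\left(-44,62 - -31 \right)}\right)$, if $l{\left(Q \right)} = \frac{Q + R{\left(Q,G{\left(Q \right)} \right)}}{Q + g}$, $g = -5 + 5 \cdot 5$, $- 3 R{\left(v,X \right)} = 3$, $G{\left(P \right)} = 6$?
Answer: $\frac{202939}{5} \approx 40588.0$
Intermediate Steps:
$R{\left(v,X \right)} = -1$ ($R{\left(v,X \right)} = \left(- \frac{1}{3}\right) 3 = -1$)
$g = 20$ ($g = -5 + 25 = 20$)
$l{\left(Q \right)} = \frac{-1 + Q}{20 + Q}$ ($l{\left(Q \right)} = \frac{Q - 1}{Q + 20} = \frac{-1 + Q}{20 + Q}$)
$A{\left(F,S \right)} = F + S$
$40540 - \left(l{\left(-125 \right)} - A{\left(-44,62 - -31 \right)}\right) = 40540 - \left(\frac{-1 - 125}{20 - 125} - \left(-44 + \left(62 - -31\right)\right)\right) = 40540 - \left(\frac{1}{-105} \left(-126\right) - \left(-44 + \left(62 + 31\right)\right)\right) = 40540 - \left(\left(- \frac{1}{105}\right) \left(-126\right) - \left(-44 + 93\right)\right) = 40540 - \left(\frac{6}{5} - 49\right) = 40540 - - \frac{239}{5} = 40540 + \frac{239}{5} = \frac{202939}{5}$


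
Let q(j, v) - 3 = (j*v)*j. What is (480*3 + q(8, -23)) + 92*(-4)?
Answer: -397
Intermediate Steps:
q(j, v) = 3 + v*j**2 (q(j, v) = 3 + (j*v)*j = 3 + v*j**2)
(480*3 + q(8, -23)) + 92*(-4) = (480*3 + (3 - 23*8**2)) + 92*(-4) = (1440 + (3 - 23*64)) - 368 = (1440 + (3 - 1472)) - 368 = (1440 - 1469) - 368 = -29 - 368 = -397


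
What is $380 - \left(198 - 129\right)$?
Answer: $311$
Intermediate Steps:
$380 - \left(198 - 129\right) = 380 - 69 = 311$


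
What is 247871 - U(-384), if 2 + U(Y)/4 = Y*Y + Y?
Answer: -340409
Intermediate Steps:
U(Y) = -8 + 4*Y + 4*Y² (U(Y) = -8 + 4*(Y*Y + Y) = -8 + 4*(Y² + Y) = -8 + 4*(Y + Y²) = -8 + (4*Y + 4*Y²) = -8 + 4*Y + 4*Y²)
247871 - U(-384) = 247871 - (-8 + 4*(-384) + 4*(-384)²) = 247871 - (-8 - 1536 + 4*147456) = 247871 - (-8 - 1536 + 589824) = 247871 - 1*588280 = 247871 - 588280 = -340409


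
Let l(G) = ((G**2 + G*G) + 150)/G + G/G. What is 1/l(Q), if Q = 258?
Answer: 43/22256 ≈ 0.0019321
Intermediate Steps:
l(G) = 1 + (150 + 2*G**2)/G (l(G) = ((G**2 + G**2) + 150)/G + 1 = (2*G**2 + 150)/G + 1 = (150 + 2*G**2)/G + 1 = 1 + (150 + 2*G**2)/G)
1/l(Q) = 1/(1 + 2*258 + 150/258) = 1/(1 + 516 + 150*(1/258)) = 1/(1 + 516 + 25/43) = 1/(22256/43) = 43/22256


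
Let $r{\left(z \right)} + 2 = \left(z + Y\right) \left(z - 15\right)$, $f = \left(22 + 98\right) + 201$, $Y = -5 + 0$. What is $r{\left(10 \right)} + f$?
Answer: $294$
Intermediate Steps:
$Y = -5$
$f = 321$ ($f = 120 + 201 = 321$)
$r{\left(z \right)} = -2 + \left(-15 + z\right) \left(-5 + z\right)$ ($r{\left(z \right)} = -2 + \left(z - 5\right) \left(z - 15\right) = -2 + \left(-5 + z\right) \left(-15 + z\right) = -2 + \left(-15 + z\right) \left(-5 + z\right)$)
$r{\left(10 \right)} + f = \left(73 + 10^{2} - 200\right) + 321 = \left(73 + 100 - 200\right) + 321 = -27 + 321 = 294$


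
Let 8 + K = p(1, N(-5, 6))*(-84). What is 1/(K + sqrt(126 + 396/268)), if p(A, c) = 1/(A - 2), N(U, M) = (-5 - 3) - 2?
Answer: 5092/378451 - 3*sqrt(63583)/378451 ≈ 0.011456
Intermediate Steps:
N(U, M) = -10 (N(U, M) = -8 - 2 = -10)
p(A, c) = 1/(-2 + A)
K = 76 (K = -8 - 84/(-2 + 1) = -8 - 84/(-1) = -8 - 1*(-84) = -8 + 84 = 76)
1/(K + sqrt(126 + 396/268)) = 1/(76 + sqrt(126 + 396/268)) = 1/(76 + sqrt(126 + 396*(1/268))) = 1/(76 + sqrt(126 + 99/67)) = 1/(76 + sqrt(8541/67)) = 1/(76 + 3*sqrt(63583)/67)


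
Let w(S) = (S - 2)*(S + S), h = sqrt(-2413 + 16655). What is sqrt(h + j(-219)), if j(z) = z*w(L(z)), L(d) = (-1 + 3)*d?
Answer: sqrt(-84411360 + sqrt(14242)) ≈ 9187.6*I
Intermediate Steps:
L(d) = 2*d
h = sqrt(14242) ≈ 119.34
w(S) = 2*S*(-2 + S) (w(S) = (-2 + S)*(2*S) = 2*S*(-2 + S))
j(z) = 4*z**2*(-2 + 2*z) (j(z) = z*(2*(2*z)*(-2 + 2*z)) = z*(4*z*(-2 + 2*z)) = 4*z**2*(-2 + 2*z))
sqrt(h + j(-219)) = sqrt(sqrt(14242) + 8*(-219)**2*(-1 - 219)) = sqrt(sqrt(14242) + 8*47961*(-220)) = sqrt(sqrt(14242) - 84411360) = sqrt(-84411360 + sqrt(14242))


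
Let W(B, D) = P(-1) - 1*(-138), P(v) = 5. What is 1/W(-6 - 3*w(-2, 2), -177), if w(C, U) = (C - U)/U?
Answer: 1/143 ≈ 0.0069930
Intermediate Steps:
w(C, U) = (C - U)/U
W(B, D) = 143 (W(B, D) = 5 - 1*(-138) = 5 + 138 = 143)
1/W(-6 - 3*w(-2, 2), -177) = 1/143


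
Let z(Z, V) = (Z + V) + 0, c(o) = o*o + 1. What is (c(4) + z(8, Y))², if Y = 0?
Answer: 625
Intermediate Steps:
c(o) = 1 + o² (c(o) = o² + 1 = 1 + o²)
z(Z, V) = V + Z (z(Z, V) = (V + Z) + 0 = V + Z)
(c(4) + z(8, Y))² = ((1 + 4²) + (0 + 8))² = ((1 + 16) + 8)² = (17 + 8)² = 25² = 625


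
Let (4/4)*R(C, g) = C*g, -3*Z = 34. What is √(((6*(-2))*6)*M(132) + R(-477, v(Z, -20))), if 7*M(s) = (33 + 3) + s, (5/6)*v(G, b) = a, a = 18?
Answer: 6*I*√8355/5 ≈ 109.69*I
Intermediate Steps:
Z = -34/3 (Z = -⅓*34 = -34/3 ≈ -11.333)
v(G, b) = 108/5 (v(G, b) = (6/5)*18 = 108/5)
M(s) = 36/7 + s/7 (M(s) = ((33 + 3) + s)/7 = (36 + s)/7 = 36/7 + s/7)
R(C, g) = C*g
√(((6*(-2))*6)*M(132) + R(-477, v(Z, -20))) = √(((6*(-2))*6)*(36/7 + (⅐)*132) - 477*108/5) = √((-12*6)*(36/7 + 132/7) - 51516/5) = √(-72*24 - 51516/5) = √(-1728 - 51516/5) = √(-60156/5) = 6*I*√8355/5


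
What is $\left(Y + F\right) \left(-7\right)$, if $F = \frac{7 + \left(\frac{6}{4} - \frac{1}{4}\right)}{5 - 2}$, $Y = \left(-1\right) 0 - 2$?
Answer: $- \frac{21}{4} \approx -5.25$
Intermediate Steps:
$Y = -2$ ($Y = 0 - 2 = -2$)
$F = \frac{11}{4}$ ($F = \frac{7 + \left(6 \cdot \frac{1}{4} - \frac{1}{4}\right)}{3} = \left(7 + \left(\frac{3}{2} - \frac{1}{4}\right)\right) \frac{1}{3} = \left(7 + \frac{5}{4}\right) \frac{1}{3} = \frac{33}{4} \cdot \frac{1}{3} = \frac{11}{4} \approx 2.75$)
$\left(Y + F\right) \left(-7\right) = \left(-2 + \frac{11}{4}\right) \left(-7\right) = \frac{3}{4} \left(-7\right) = - \frac{21}{4}$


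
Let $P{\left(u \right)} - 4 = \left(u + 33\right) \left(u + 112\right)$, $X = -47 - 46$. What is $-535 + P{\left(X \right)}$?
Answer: $-1671$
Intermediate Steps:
$X = -93$
$P{\left(u \right)} = 4 + \left(33 + u\right) \left(112 + u\right)$ ($P{\left(u \right)} = 4 + \left(u + 33\right) \left(u + 112\right) = 4 + \left(33 + u\right) \left(112 + u\right)$)
$-535 + P{\left(X \right)} = -535 + \left(3700 + \left(-93\right)^{2} + 145 \left(-93\right)\right) = -535 + \left(3700 + 8649 - 13485\right) = -535 - 1136 = -1671$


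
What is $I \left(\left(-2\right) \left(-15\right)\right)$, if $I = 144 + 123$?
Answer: $8010$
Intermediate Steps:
$I = 267$
$I \left(\left(-2\right) \left(-15\right)\right) = 267 \left(\left(-2\right) \left(-15\right)\right) = 267 \cdot 30 = 8010$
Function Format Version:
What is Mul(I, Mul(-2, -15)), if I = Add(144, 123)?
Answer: 8010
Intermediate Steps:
I = 267
Mul(I, Mul(-2, -15)) = Mul(267, Mul(-2, -15)) = Mul(267, 30) = 8010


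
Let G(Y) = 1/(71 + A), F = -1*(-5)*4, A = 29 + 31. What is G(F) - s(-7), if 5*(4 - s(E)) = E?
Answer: -3532/655 ≈ -5.3924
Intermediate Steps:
s(E) = 4 - E/5
A = 60
F = 20 (F = 5*4 = 20)
G(Y) = 1/131 (G(Y) = 1/(71 + 60) = 1/131)
G(F) - s(-7) = 1/131 - (4 - ⅕*(-7)) = 1/131 - (4 + 7/5) = 1/131 - 1*27/5 = 1/131 - 27/5 = -3532/655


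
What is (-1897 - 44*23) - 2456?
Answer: -5365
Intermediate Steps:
(-1897 - 44*23) - 2456 = (-1897 - 1012) - 2456 = -2909 - 2456 = -5365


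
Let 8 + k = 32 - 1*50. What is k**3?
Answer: -17576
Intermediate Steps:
k = -26 (k = -8 + (32 - 1*50) = -8 + (32 - 50) = -8 - 18 = -26)
k**3 = (-26)**3 = -17576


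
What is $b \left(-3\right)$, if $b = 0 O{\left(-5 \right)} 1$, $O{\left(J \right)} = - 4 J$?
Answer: $0$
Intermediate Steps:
$b = 0$ ($b = 0 \left(\left(-4\right) \left(-5\right)\right) 1 = 0 \cdot 20 \cdot 1 = 0 \cdot 1 = 0$)
$b \left(-3\right) = 0 \left(-3\right) = 0$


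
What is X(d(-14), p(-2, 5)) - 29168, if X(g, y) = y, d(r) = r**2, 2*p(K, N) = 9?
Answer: -58327/2 ≈ -29164.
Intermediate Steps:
p(K, N) = 9/2 (p(K, N) = (1/2)*9 = 9/2)
X(d(-14), p(-2, 5)) - 29168 = 9/2 - 29168 = -58327/2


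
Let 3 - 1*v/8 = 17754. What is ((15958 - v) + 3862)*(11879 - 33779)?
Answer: -3544033200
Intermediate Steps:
v = -142008 (v = 24 - 8*17754 = 24 - 142032 = -142008)
((15958 - v) + 3862)*(11879 - 33779) = ((15958 - 1*(-142008)) + 3862)*(11879 - 33779) = ((15958 + 142008) + 3862)*(-21900) = (157966 + 3862)*(-21900) = 161828*(-21900) = -3544033200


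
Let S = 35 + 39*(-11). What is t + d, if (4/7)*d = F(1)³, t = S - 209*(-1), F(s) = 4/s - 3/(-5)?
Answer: -7331/500 ≈ -14.662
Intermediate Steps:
S = -394 (S = 35 - 429 = -394)
F(s) = ⅗ + 4/s (F(s) = 4/s - 3*(-⅕) = 4/s + ⅗ = ⅗ + 4/s)
t = -185 (t = -394 - 209*(-1) = -394 + 209 = -185)
d = 85169/500 (d = 7*(⅗ + 4/1)³/4 = 7*(⅗ + 4*1)³/4 = 7*(⅗ + 4)³/4 = 7*(23/5)³/4 = (7/4)*(12167/125) = 85169/500 ≈ 170.34)
t + d = -185 + 85169/500 = -7331/500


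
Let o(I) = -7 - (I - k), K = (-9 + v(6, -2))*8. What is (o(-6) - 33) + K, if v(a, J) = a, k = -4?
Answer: -62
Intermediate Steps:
K = -24 (K = (-9 + 6)*8 = -3*8 = -24)
o(I) = -11 - I (o(I) = -7 - (I - 1*(-4)) = -7 - (I + 4) = -7 - (4 + I) = -7 + (-4 - I) = -11 - I)
(o(-6) - 33) + K = ((-11 - 1*(-6)) - 33) - 24 = ((-11 + 6) - 33) - 24 = (-5 - 33) - 24 = -38 - 24 = -62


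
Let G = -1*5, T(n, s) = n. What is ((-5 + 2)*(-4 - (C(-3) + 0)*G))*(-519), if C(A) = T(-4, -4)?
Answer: -37368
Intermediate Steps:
C(A) = -4
G = -5
((-5 + 2)*(-4 - (C(-3) + 0)*G))*(-519) = ((-5 + 2)*(-4 - (-4 + 0)*(-5)))*(-519) = -3*(-4 - (-4)*(-5))*(-519) = -3*(-4 - 1*20)*(-519) = -3*(-4 - 20)*(-519) = -3*(-24)*(-519) = 72*(-519) = -37368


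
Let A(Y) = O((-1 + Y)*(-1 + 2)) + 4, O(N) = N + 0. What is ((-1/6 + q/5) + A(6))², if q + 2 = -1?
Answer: 61009/900 ≈ 67.788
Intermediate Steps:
q = -3 (q = -2 - 1 = -3)
O(N) = N
A(Y) = 3 + Y (A(Y) = (-1 + Y)*(-1 + 2) + 4 = (-1 + Y)*1 + 4 = (-1 + Y) + 4 = 3 + Y)
((-1/6 + q/5) + A(6))² = ((-1/6 - 3/5) + (3 + 6))² = ((-1*⅙ - 3*⅕) + 9)² = ((-⅙ - ⅗) + 9)² = (-23/30 + 9)² = (247/30)² = 61009/900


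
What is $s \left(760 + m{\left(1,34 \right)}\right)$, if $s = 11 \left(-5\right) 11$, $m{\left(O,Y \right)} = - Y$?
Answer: $-439230$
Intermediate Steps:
$s = -605$ ($s = \left(-55\right) 11 = -605$)
$s \left(760 + m{\left(1,34 \right)}\right) = - 605 \left(760 - 34\right) = \left(-605\right) 726 = -439230$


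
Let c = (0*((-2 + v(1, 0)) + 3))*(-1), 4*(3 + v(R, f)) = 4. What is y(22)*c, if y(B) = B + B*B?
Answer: 0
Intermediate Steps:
v(R, f) = -2 (v(R, f) = -3 + (¼)*4 = -3 + 1 = -2)
c = 0 (c = (0*((-2 - 2) + 3))*(-1) = (0*(-4 + 3))*(-1) = (0*(-1))*(-1) = 0*(-1) = 0)
y(B) = B + B²
y(22)*c = (22*(1 + 22))*0 = (22*23)*0 = 506*0 = 0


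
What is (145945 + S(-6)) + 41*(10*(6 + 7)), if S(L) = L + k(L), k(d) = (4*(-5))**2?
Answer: 151669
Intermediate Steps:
k(d) = 400 (k(d) = (-20)**2 = 400)
S(L) = 400 + L (S(L) = L + 400 = 400 + L)
(145945 + S(-6)) + 41*(10*(6 + 7)) = (145945 + (400 - 6)) + 41*(10*(6 + 7)) = (145945 + 394) + 41*(10*13) = 146339 + 41*130 = 146339 + 5330 = 151669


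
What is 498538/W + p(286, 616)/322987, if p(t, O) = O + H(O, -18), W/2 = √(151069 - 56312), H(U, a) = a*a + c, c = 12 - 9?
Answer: 943/322987 + 6737*√94757/2561 ≈ 809.77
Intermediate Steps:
c = 3
H(U, a) = 3 + a² (H(U, a) = a*a + 3 = a² + 3 = 3 + a²)
W = 2*√94757 (W = 2*√(151069 - 56312) = 2*√94757 ≈ 615.65)
p(t, O) = 327 + O (p(t, O) = O + (3 + (-18)²) = O + (3 + 324) = O + 327 = 327 + O)
498538/W + p(286, 616)/322987 = 498538/((2*√94757)) + (327 + 616)/322987 = 498538*(√94757/189514) + 943*(1/322987) = 6737*√94757/2561 + 943/322987 = 943/322987 + 6737*√94757/2561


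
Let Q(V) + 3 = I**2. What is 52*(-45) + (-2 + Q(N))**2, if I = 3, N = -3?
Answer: -2324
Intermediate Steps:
Q(V) = 6 (Q(V) = -3 + 3**2 = -3 + 9 = 6)
52*(-45) + (-2 + Q(N))**2 = 52*(-45) + (-2 + 6)**2 = -2340 + 4**2 = -2340 + 16 = -2324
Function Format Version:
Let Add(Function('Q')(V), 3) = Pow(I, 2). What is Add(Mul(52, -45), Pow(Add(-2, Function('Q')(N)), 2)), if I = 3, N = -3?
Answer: -2324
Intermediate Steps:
Function('Q')(V) = 6 (Function('Q')(V) = Add(-3, Pow(3, 2)) = Add(-3, 9) = 6)
Add(Mul(52, -45), Pow(Add(-2, Function('Q')(N)), 2)) = Add(Mul(52, -45), Pow(Add(-2, 6), 2)) = Add(-2340, Pow(4, 2)) = Add(-2340, 16) = -2324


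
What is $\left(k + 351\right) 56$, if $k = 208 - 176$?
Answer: $21448$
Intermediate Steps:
$k = 32$ ($k = 208 - 176 = 32$)
$\left(k + 351\right) 56 = \left(32 + 351\right) 56 = 383 \cdot 56 = 21448$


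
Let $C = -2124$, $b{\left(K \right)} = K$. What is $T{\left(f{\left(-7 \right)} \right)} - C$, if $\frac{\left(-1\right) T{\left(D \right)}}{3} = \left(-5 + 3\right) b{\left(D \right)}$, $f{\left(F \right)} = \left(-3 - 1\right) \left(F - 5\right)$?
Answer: $2412$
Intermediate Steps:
$f{\left(F \right)} = 20 - 4 F$ ($f{\left(F \right)} = - 4 \left(-5 + F\right) = 20 - 4 F$)
$T{\left(D \right)} = 6 D$ ($T{\left(D \right)} = - 3 \left(-5 + 3\right) D = - 3 \left(- 2 D\right) = 6 D$)
$T{\left(f{\left(-7 \right)} \right)} - C = 6 \left(20 - -28\right) - -2124 = 6 \left(20 + 28\right) + 2124 = 6 \cdot 48 + 2124 = 288 + 2124 = 2412$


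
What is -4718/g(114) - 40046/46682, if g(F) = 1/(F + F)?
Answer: -25108027087/23341 ≈ -1.0757e+6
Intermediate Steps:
g(F) = 1/(2*F)
-4718/g(114) - 40046/46682 = -4718/((1/2)/114) - 40046/46682 = -4718/((1/2)*(1/114)) - 40046*1/46682 = -4718/1/228 - 20023/23341 = -4718*228 - 20023/23341 = -1075704 - 20023/23341 = -25108027087/23341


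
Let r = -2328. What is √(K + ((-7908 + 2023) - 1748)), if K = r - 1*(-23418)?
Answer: √13457 ≈ 116.00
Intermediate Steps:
K = 21090 (K = -2328 - 1*(-23418) = -2328 + 23418 = 21090)
√(K + ((-7908 + 2023) - 1748)) = √(21090 + ((-7908 + 2023) - 1748)) = √(21090 + (-5885 - 1748)) = √(21090 - 7633) = √13457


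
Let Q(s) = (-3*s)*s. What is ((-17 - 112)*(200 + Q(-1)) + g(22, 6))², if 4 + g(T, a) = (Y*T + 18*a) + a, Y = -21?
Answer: 663835225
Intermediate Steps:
g(T, a) = -4 - 21*T + 19*a (g(T, a) = -4 + ((-21*T + 18*a) + a) = -4 + (-21*T + 19*a) = -4 - 21*T + 19*a)
Q(s) = -3*s²
((-17 - 112)*(200 + Q(-1)) + g(22, 6))² = ((-17 - 112)*(200 - 3*(-1)²) + (-4 - 21*22 + 19*6))² = (-129*(200 - 3*1) + (-4 - 462 + 114))² = (-129*(200 - 3) - 352)² = (-129*197 - 352)² = (-25413 - 352)² = (-25765)² = 663835225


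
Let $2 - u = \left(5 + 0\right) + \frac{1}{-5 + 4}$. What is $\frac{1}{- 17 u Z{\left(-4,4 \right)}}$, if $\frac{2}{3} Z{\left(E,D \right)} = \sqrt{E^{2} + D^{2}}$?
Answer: $\frac{\sqrt{2}}{408} \approx 0.0034662$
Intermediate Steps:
$Z{\left(E,D \right)} = \frac{3 \sqrt{D^{2} + E^{2}}}{2}$ ($Z{\left(E,D \right)} = \frac{3 \sqrt{E^{2} + D^{2}}}{2} = \frac{3 \sqrt{D^{2} + E^{2}}}{2}$)
$u = -2$ ($u = 2 - \left(\left(5 + 0\right) + \frac{1}{-5 + 4}\right) = 2 - \left(5 + \frac{1}{-1}\right) = 2 - \left(5 - 1\right) = 2 - 4 = -2$)
$\frac{1}{- 17 u Z{\left(-4,4 \right)}} = \frac{1}{\left(-17\right) \left(-2\right) \frac{3 \sqrt{4^{2} + \left(-4\right)^{2}}}{2}} = \frac{1}{34 \frac{3 \sqrt{16 + 16}}{2}} = \frac{1}{34 \frac{3 \sqrt{32}}{2}} = \frac{1}{34 \frac{3 \cdot 4 \sqrt{2}}{2}} = \frac{1}{34 \cdot 6 \sqrt{2}} = \frac{1}{204 \sqrt{2}} = \frac{\sqrt{2}}{408}$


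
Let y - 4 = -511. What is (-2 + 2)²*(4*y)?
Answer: 0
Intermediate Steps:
y = -507 (y = 4 - 511 = -507)
(-2 + 2)²*(4*y) = (-2 + 2)²*(4*(-507)) = 0²*(-2028) = 0*(-2028) = 0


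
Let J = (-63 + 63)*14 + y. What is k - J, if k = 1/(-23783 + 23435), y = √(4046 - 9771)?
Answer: -1/348 - 5*I*√229 ≈ -0.0028736 - 75.664*I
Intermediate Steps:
y = 5*I*√229 (y = √(-5725) = 5*I*√229 ≈ 75.664*I)
k = -1/348 (k = 1/(-348) = -1/348 ≈ -0.0028736)
J = 5*I*√229 (J = (-63 + 63)*14 + 5*I*√229 = 0*14 + 5*I*√229 = 0 + 5*I*√229 = 5*I*√229 ≈ 75.664*I)
k - J = -1/348 - 5*I*√229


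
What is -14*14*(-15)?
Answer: 2940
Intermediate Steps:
-14*14*(-15) = -196*(-15) = 2940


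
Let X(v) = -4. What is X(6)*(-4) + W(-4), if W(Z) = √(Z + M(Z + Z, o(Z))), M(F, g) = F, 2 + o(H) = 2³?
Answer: 16 + 2*I*√3 ≈ 16.0 + 3.4641*I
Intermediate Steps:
o(H) = 6 (o(H) = -2 + 2³ = -2 + 8 = 6)
W(Z) = √3*√Z (W(Z) = √(Z + (Z + Z)) = √(Z + 2*Z) = √(3*Z) = √3*√Z)
X(6)*(-4) + W(-4) = -4*(-4) + √3*√(-4) = 16 + √3*(2*I) = 16 + 2*I*√3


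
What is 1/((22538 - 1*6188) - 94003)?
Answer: -1/77653 ≈ -1.2878e-5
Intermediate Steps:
1/((22538 - 1*6188) - 94003) = 1/((22538 - 6188) - 94003) = 1/(16350 - 94003) = 1/(-77653) = -1/77653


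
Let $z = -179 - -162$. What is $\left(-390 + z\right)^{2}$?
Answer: $165649$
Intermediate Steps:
$z = -17$ ($z = -179 + 162 = -17$)
$\left(-390 + z\right)^{2} = \left(-390 - 17\right)^{2} = \left(-407\right)^{2} = 165649$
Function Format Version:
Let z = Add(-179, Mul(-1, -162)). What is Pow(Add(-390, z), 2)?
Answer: 165649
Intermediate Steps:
z = -17 (z = Add(-179, 162) = -17)
Pow(Add(-390, z), 2) = Pow(Add(-390, -17), 2) = Pow(-407, 2) = 165649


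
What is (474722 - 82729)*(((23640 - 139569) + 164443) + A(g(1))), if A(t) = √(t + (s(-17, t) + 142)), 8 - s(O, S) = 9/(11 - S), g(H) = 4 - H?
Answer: 19017148402 + 3527937*√30/4 ≈ 1.9022e+10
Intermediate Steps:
s(O, S) = 8 - 9/(11 - S)
A(t) = √(142 + t + (-79 + 8*t)/(-11 + t)) (A(t) = √(t + ((-79 + 8*t)/(-11 + t) + 142)) = √(t + (142 + (-79 + 8*t)/(-11 + t))) = √(142 + t + (-79 + 8*t)/(-11 + t)))
(474722 - 82729)*(((23640 - 139569) + 164443) + A(g(1))) = (474722 - 82729)*(((23640 - 139569) + 164443) + √((-1641 + (4 - 1*1)² + 139*(4 - 1*1))/(-11 + (4 - 1*1)))) = 391993*((-115929 + 164443) + √((-1641 + (4 - 1)² + 139*(4 - 1))/(-11 + (4 - 1)))) = 391993*(48514 + √((-1641 + 3² + 139*3)/(-11 + 3))) = 391993*(48514 + √((-1641 + 9 + 417)/(-8))) = 391993*(48514 + √(-⅛*(-1215))) = 391993*(48514 + √(1215/8)) = 391993*(48514 + 9*√30/4) = 19017148402 + 3527937*√30/4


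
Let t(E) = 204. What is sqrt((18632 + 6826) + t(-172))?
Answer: sqrt(25662) ≈ 160.19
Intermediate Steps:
sqrt((18632 + 6826) + t(-172)) = sqrt((18632 + 6826) + 204) = sqrt(25458 + 204) = sqrt(25662)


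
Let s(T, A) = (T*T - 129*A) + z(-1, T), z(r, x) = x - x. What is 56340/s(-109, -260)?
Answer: 56340/45421 ≈ 1.2404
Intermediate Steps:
z(r, x) = 0
s(T, A) = T**2 - 129*A (s(T, A) = (T*T - 129*A) + 0 = (T**2 - 129*A) + 0 = T**2 - 129*A)
56340/s(-109, -260) = 56340/((-109)**2 - 129*(-260)) = 56340/(11881 + 33540) = 56340/45421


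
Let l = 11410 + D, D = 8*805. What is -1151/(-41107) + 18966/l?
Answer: 133363452/122293325 ≈ 1.0905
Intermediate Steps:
D = 6440
l = 17850 (l = 11410 + 6440 = 17850)
-1151/(-41107) + 18966/l = -1151/(-41107) + 18966/17850 = -1151*(-1/41107) + 18966*(1/17850) = 1151/41107 + 3161/2975 = 133363452/122293325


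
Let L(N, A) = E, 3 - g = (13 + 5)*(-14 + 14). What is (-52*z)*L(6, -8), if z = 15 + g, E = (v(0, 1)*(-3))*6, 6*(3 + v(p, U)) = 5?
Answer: -36504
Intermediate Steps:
g = 3 (g = 3 - (13 + 5)*(-14 + 14) = 3 - 18*0 = 3 - 1*0 = 3 + 0 = 3)
v(p, U) = -13/6 (v(p, U) = -3 + (1/6)*5 = -3 + 5/6 = -13/6)
E = 39 (E = -13/6*(-3)*6 = (13/2)*6 = 39)
L(N, A) = 39
z = 18 (z = 15 + 3 = 18)
(-52*z)*L(6, -8) = -52*18*39 = -936*39 = -36504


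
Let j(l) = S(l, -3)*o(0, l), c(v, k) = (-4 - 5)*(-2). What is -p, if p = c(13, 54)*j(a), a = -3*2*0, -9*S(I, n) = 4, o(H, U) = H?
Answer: 0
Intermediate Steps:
c(v, k) = 18 (c(v, k) = -9*(-2) = 18)
S(I, n) = -4/9 (S(I, n) = -⅑*4 = -4/9)
a = 0 (a = -6*0 = 0)
j(l) = 0 (j(l) = -4/9*0 = 0)
p = 0 (p = 18*0 = 0)
-p = -1*0 = 0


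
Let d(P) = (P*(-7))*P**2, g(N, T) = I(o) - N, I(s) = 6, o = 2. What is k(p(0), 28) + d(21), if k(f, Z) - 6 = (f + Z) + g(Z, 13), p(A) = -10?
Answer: -64825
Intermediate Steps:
g(N, T) = 6 - N
k(f, Z) = 12 + f (k(f, Z) = 6 + ((f + Z) + (6 - Z)) = 6 + ((Z + f) + (6 - Z)) = 6 + (6 + f) = 12 + f)
d(P) = -7*P**3 (d(P) = (-7*P)*P**2 = -7*P**3)
k(p(0), 28) + d(21) = (12 - 10) - 7*21**3 = 2 - 7*9261 = 2 - 64827 = -64825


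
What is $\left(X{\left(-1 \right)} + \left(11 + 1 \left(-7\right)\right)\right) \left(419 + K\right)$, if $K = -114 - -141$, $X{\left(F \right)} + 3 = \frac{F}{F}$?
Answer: $892$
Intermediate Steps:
$X{\left(F \right)} = -2$ ($X{\left(F \right)} = -3 + \frac{F}{F} = -3 + 1 = -2$)
$K = 27$ ($K = -114 + 141 = 27$)
$\left(X{\left(-1 \right)} + \left(11 + 1 \left(-7\right)\right)\right) \left(419 + K\right) = \left(-2 + \left(11 + 1 \left(-7\right)\right)\right) \left(419 + 27\right) = \left(-2 + \left(11 - 7\right)\right) 446 = \left(-2 + 4\right) 446 = 2 \cdot 446 = 892$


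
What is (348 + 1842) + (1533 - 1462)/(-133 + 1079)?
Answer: 2071811/946 ≈ 2190.1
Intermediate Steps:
(348 + 1842) + (1533 - 1462)/(-133 + 1079) = 2190 + 71/946 = 2071811/946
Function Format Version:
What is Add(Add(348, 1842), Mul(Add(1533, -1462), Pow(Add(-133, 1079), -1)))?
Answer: Rational(2071811, 946) ≈ 2190.1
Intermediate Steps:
Add(Add(348, 1842), Mul(Add(1533, -1462), Pow(Add(-133, 1079), -1))) = Add(2190, Mul(71, Pow(946, -1))) = Add(2190, Mul(71, Rational(1, 946))) = Add(2190, Rational(71, 946)) = Rational(2071811, 946)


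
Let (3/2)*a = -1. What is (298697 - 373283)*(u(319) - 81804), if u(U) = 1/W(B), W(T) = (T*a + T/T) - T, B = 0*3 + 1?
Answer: 6101545023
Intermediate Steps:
a = -2/3 (a = (2/3)*(-1) = -2/3 ≈ -0.66667)
B = 1 (B = 0 + 1 = 1)
W(T) = 1 - 5*T/3 (W(T) = (T*(-2/3) + T/T) - T = (-2*T/3 + 1) - T = (1 - 2*T/3) - T = 1 - 5*T/3)
u(U) = -3/2 (u(U) = 1/(1 - 5/3*1) = 1/(1 - 5/3) = 1/(-2/3) = -3/2)
(298697 - 373283)*(u(319) - 81804) = (298697 - 373283)*(-3/2 - 81804) = -74586*(-163611/2) = 6101545023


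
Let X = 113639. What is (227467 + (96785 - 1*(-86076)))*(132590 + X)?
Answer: 101034653112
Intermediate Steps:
(227467 + (96785 - 1*(-86076)))*(132590 + X) = (227467 + (96785 - 1*(-86076)))*(132590 + 113639) = (227467 + (96785 + 86076))*246229 = (227467 + 182861)*246229 = 410328*246229 = 101034653112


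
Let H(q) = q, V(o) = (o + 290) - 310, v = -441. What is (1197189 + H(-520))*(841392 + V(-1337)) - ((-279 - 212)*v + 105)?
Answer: 1005243626779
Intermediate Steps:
V(o) = -20 + o (V(o) = (290 + o) - 310 = -20 + o)
(1197189 + H(-520))*(841392 + V(-1337)) - ((-279 - 212)*v + 105) = (1197189 - 520)*(841392 + (-20 - 1337)) - ((-279 - 212)*(-441) + 105) = 1196669*(841392 - 1357) - (-491*(-441) + 105) = 1196669*840035 - (216531 + 105) = 1005243843415 - 1*216636 = 1005243843415 - 216636 = 1005243626779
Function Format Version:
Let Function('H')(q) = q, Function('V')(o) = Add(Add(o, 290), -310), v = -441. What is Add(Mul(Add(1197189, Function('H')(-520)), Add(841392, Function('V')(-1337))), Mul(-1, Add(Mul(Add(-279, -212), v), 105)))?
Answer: 1005243626779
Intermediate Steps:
Function('V')(o) = Add(-20, o) (Function('V')(o) = Add(Add(290, o), -310) = Add(-20, o))
Add(Mul(Add(1197189, Function('H')(-520)), Add(841392, Function('V')(-1337))), Mul(-1, Add(Mul(Add(-279, -212), v), 105))) = Add(Mul(Add(1197189, -520), Add(841392, Add(-20, -1337))), Mul(-1, Add(Mul(Add(-279, -212), -441), 105))) = Add(Mul(1196669, Add(841392, -1357)), Mul(-1, Add(Mul(-491, -441), 105))) = Add(Mul(1196669, 840035), Mul(-1, Add(216531, 105))) = Add(1005243843415, Mul(-1, 216636)) = Add(1005243843415, -216636) = 1005243626779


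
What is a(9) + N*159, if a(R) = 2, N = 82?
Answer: 13040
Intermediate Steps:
a(9) + N*159 = 2 + 82*159 = 2 + 13038 = 13040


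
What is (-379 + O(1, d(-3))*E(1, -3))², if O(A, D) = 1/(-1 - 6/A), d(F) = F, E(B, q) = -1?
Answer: 7033104/49 ≈ 1.4353e+5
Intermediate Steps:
(-379 + O(1, d(-3))*E(1, -3))² = (-379 - 1*1/(6 + 1)*(-1))² = (-379 - 1*1/7*(-1))² = (-379 - 1*1*⅐*(-1))² = (-379 - ⅐*(-1))² = (-379 + ⅐)² = (-2652/7)² = 7033104/49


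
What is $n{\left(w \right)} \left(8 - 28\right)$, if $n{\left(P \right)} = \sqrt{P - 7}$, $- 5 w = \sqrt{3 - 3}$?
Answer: $- 20 i \sqrt{7} \approx - 52.915 i$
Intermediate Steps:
$w = 0$ ($w = - \frac{\sqrt{3 - 3}}{5} = - \frac{\sqrt{0}}{5} = \left(- \frac{1}{5}\right) 0 = 0$)
$n{\left(P \right)} = \sqrt{-7 + P}$
$n{\left(w \right)} \left(8 - 28\right) = \sqrt{-7 + 0} \left(8 - 28\right) = \sqrt{-7} \left(-20\right) = i \sqrt{7} \left(-20\right) = - 20 i \sqrt{7}$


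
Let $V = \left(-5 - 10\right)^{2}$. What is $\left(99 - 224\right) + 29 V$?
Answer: $6400$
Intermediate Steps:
$V = 225$ ($V = \left(-15\right)^{2} = 225$)
$\left(99 - 224\right) + 29 V = \left(99 - 224\right) + 29 \cdot 225 = -125 + 6525 = 6400$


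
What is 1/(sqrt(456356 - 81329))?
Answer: sqrt(375027)/375027 ≈ 0.0016329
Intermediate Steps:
1/(sqrt(456356 - 81329)) = 1/(sqrt(375027)) = sqrt(375027)/375027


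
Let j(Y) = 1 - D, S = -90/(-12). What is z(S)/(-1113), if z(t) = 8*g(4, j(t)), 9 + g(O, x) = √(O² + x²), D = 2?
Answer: 24/371 - 8*√17/1113 ≈ 0.035054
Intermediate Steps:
S = 15/2 (S = -90*(-1)/12 = -3*(-5/2) = 15/2 ≈ 7.5000)
j(Y) = -1 (j(Y) = 1 - 1*2 = 1 - 2 = -1)
g(O, x) = -9 + √(O² + x²)
z(t) = -72 + 8*√17 (z(t) = 8*(-9 + √(4² + (-1)²)) = 8*(-9 + √(16 + 1)) = 8*(-9 + √17) = -72 + 8*√17)
z(S)/(-1113) = (-72 + 8*√17)/(-1113) = (-72 + 8*√17)*(-1/1113) = 24/371 - 8*√17/1113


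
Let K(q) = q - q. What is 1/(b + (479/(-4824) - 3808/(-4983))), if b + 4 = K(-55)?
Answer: -8012664/26723011 ≈ -0.29984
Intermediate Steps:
K(q) = 0
b = -4 (b = -4 + 0 = -4)
1/(b + (479/(-4824) - 3808/(-4983))) = 1/(-4 + (479/(-4824) - 3808/(-4983))) = 1/(-4 + (479*(-1/4824) - 3808*(-1/4983))) = 1/(-4 + (-479/4824 + 3808/4983)) = 1/(-4 + 5327645/8012664) = 1/(-26723011/8012664) = -8012664/26723011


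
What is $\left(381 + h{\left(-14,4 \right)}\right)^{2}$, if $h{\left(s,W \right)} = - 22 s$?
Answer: $474721$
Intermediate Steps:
$\left(381 + h{\left(-14,4 \right)}\right)^{2} = \left(381 - -308\right)^{2} = \left(381 + 308\right)^{2} = 689^{2} = 474721$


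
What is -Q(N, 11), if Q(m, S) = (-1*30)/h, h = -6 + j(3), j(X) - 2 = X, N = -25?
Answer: -30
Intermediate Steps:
j(X) = 2 + X
h = -1 (h = -6 + (2 + 3) = -6 + 5 = -1)
Q(m, S) = 30 (Q(m, S) = -1*30/(-1) = -30*(-1) = 30)
-Q(N, 11) = -1*30 = -30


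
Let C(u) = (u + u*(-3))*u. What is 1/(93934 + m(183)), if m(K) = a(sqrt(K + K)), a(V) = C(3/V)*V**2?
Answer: 1/93916 ≈ 1.0648e-5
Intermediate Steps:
C(u) = -2*u**2 (C(u) = (u - 3*u)*u = (-2*u)*u = -2*u**2)
a(V) = -18 (a(V) = (-2*9/V**2)*V**2 = (-18/V**2)*V**2 = -18)
m(K) = -18
1/(93934 + m(183)) = 1/(93934 - 18) = 1/93916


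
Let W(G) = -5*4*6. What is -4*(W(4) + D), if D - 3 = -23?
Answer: 560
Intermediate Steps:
D = -20 (D = 3 - 23 = -20)
W(G) = -120 (W(G) = -20*6 = -120)
-4*(W(4) + D) = -4*(-120 - 20) = -4*(-140) = 560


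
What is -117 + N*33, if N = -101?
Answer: -3450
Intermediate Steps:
-117 + N*33 = -117 - 101*33 = -117 - 3333 = -3450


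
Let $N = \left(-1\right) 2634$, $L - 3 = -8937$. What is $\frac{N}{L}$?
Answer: $\frac{439}{1489} \approx 0.29483$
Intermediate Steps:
$L = -8934$ ($L = 3 - 8937 = -8934$)
$N = -2634$
$\frac{N}{L} = - \frac{2634}{-8934} = \left(-2634\right) \left(- \frac{1}{8934}\right) = \frac{439}{1489}$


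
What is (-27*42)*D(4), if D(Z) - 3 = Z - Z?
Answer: -3402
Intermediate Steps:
D(Z) = 3 (D(Z) = 3 + (Z - Z) = 3 + 0 = 3)
(-27*42)*D(4) = -27*42*3 = -1134*3 = -3402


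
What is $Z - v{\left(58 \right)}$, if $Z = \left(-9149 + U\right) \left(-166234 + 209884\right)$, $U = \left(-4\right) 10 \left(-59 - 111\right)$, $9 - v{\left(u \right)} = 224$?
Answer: $-102533635$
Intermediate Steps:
$v{\left(u \right)} = -215$ ($v{\left(u \right)} = 9 - 224 = -215$)
$U = 6800$ ($U = \left(-40\right) \left(-170\right) = 6800$)
$Z = -102533850$ ($Z = \left(-9149 + 6800\right) \left(-166234 + 209884\right) = \left(-2349\right) 43650 = -102533850$)
$Z - v{\left(58 \right)} = -102533850 - -215 = -102533850 + 215 = -102533635$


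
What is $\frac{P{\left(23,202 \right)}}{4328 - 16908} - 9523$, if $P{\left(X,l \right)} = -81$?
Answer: $- \frac{119799259}{12580} \approx -9523.0$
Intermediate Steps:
$\frac{P{\left(23,202 \right)}}{4328 - 16908} - 9523 = - \frac{81}{4328 - 16908} - 9523 = - \frac{81}{-12580} - 9523 = \left(-81\right) \left(- \frac{1}{12580}\right) - 9523 = \frac{81}{12580} - 9523 = - \frac{119799259}{12580}$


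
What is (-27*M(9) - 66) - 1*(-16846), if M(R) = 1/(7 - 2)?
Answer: 83873/5 ≈ 16775.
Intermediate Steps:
M(R) = ⅕ (M(R) = 1/5 = ⅕)
(-27*M(9) - 66) - 1*(-16846) = (-27*⅕ - 66) - 1*(-16846) = (-27/5 - 66) + 16846 = -357/5 + 16846 = 83873/5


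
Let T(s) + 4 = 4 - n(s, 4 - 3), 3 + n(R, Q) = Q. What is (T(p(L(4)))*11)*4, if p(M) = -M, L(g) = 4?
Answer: 88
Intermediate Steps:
n(R, Q) = -3 + Q
T(s) = 2 (T(s) = -4 + (4 - (-3 + (4 - 3))) = -4 + (4 - (-3 + 1)) = -4 + (4 - 1*(-2)) = -4 + (4 + 2) = -4 + 6 = 2)
(T(p(L(4)))*11)*4 = (2*11)*4 = 22*4 = 88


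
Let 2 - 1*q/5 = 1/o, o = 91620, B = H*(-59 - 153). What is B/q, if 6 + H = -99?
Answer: 58270320/26177 ≈ 2226.0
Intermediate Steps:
H = -105 (H = -6 - 99 = -105)
B = 22260 (B = -105*(-59 - 153) = -105*(-212) = 22260)
q = 183239/18324 (q = 10 - 5/91620 = 10 - 5*1/91620 = 10 - 1/18324 = 183239/18324 ≈ 9.9999)
B/q = 22260/(183239/18324) = 22260*(18324/183239) = 58270320/26177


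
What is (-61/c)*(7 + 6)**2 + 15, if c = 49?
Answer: -9574/49 ≈ -195.39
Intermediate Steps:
(-61/c)*(7 + 6)**2 + 15 = (-61/49)*(7 + 6)**2 + 15 = -61*1/49*13**2 + 15 = -61/49*169 + 15 = -10309/49 + 15 = -9574/49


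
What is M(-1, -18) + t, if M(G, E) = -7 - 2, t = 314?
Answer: 305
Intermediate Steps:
M(G, E) = -9
M(-1, -18) + t = -9 + 314 = 305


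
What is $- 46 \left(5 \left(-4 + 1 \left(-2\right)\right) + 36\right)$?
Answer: $-276$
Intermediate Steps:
$- 46 \left(5 \left(-4 + 1 \left(-2\right)\right) + 36\right) = - 46 \left(5 \left(-4 - 2\right) + 36\right) = - 46 \left(5 \left(-6\right) + 36\right) = - 46 \left(-30 + 36\right) = \left(-46\right) 6 = -276$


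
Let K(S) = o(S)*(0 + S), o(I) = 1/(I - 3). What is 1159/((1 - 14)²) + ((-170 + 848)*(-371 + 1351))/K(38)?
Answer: 1965103321/3211 ≈ 6.1199e+5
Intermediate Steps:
o(I) = 1/(-3 + I)
K(S) = S/(-3 + S) (K(S) = (0 + S)/(-3 + S) = S/(-3 + S))
1159/((1 - 14)²) + ((-170 + 848)*(-371 + 1351))/K(38) = 1159/((1 - 14)²) + ((-170 + 848)*(-371 + 1351))/((38/(-3 + 38))) = 1159/((-13)²) + (678*980)/((38/35)) = 1159/169 + 664440/((38*(1/35))) = 1159*(1/169) + 664440/(38/35) = 1159/169 + 664440*(35/38) = 1159/169 + 11627700/19 = 1965103321/3211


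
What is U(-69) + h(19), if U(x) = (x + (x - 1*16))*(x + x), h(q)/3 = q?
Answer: 21309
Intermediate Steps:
h(q) = 3*q
U(x) = 2*x*(-16 + 2*x) (U(x) = (x + (x - 16))*(2*x) = (x + (-16 + x))*(2*x) = (-16 + 2*x)*(2*x) = 2*x*(-16 + 2*x))
U(-69) + h(19) = 4*(-69)*(-8 - 69) + 3*19 = 4*(-69)*(-77) + 57 = 21252 + 57 = 21309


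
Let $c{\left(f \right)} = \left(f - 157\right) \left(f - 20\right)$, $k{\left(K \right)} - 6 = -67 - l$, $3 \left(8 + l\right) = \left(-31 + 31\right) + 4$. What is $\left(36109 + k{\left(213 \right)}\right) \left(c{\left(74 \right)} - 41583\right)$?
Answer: $-1660858220$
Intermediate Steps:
$l = - \frac{20}{3}$ ($l = -8 + \frac{\left(-31 + 31\right) + 4}{3} = -8 + \frac{0 + 4}{3} = -8 + \frac{1}{3} \cdot 4 = -8 + \frac{4}{3} = - \frac{20}{3} \approx -6.6667$)
$k{\left(K \right)} = - \frac{163}{3}$ ($k{\left(K \right)} = 6 - \frac{181}{3} = - \frac{163}{3}$)
$c{\left(f \right)} = \left(-157 + f\right) \left(-20 + f\right)$
$\left(36109 + k{\left(213 \right)}\right) \left(c{\left(74 \right)} - 41583\right) = \left(36109 - \frac{163}{3}\right) \left(\left(3140 + 74^{2} - 13098\right) - 41583\right) = \frac{108164 \left(\left(3140 + 5476 - 13098\right) - 41583\right)}{3} = \frac{108164 \left(-4482 - 41583\right)}{3} = \frac{108164}{3} \left(-46065\right) = -1660858220$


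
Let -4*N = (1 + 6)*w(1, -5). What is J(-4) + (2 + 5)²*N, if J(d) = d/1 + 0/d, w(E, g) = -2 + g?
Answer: 2385/4 ≈ 596.25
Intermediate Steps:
J(d) = d (J(d) = d*1 + 0 = d + 0 = d)
N = 49/4 (N = -(1 + 6)*(-2 - 5)/4 = -7*(-7)/4 = -¼*(-49) = 49/4 ≈ 12.250)
J(-4) + (2 + 5)²*N = -4 + (2 + 5)²*(49/4) = -4 + 7²*(49/4) = -4 + 49*(49/4) = -4 + 2401/4 = 2385/4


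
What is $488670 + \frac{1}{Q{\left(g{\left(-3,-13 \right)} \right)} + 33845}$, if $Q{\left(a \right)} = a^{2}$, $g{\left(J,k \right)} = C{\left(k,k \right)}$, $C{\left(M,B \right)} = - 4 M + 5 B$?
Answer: $\frac{16621621381}{34014} \approx 4.8867 \cdot 10^{5}$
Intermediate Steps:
$g{\left(J,k \right)} = k$ ($g{\left(J,k \right)} = - 4 k + 5 k = k$)
$488670 + \frac{1}{Q{\left(g{\left(-3,-13 \right)} \right)} + 33845} = 488670 + \frac{1}{\left(-13\right)^{2} + 33845} = 488670 + \frac{1}{169 + 33845} = 488670 + \frac{1}{34014} = \frac{16621621381}{34014}$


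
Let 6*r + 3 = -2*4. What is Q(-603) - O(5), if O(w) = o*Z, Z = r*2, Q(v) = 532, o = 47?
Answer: 2113/3 ≈ 704.33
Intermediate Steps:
r = -11/6 (r = -1/2 + (-2*4)/6 = -1/2 + (1/6)*(-8) = -1/2 - 4/3 = -11/6 ≈ -1.8333)
Z = -11/3 (Z = -11/6*2 = -11/3 ≈ -3.6667)
O(w) = -517/3 (O(w) = 47*(-11/3) = -517/3)
Q(-603) - O(5) = 532 - 1*(-517/3) = 532 + 517/3 = 2113/3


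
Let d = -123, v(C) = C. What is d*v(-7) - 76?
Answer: 785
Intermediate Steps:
d*v(-7) - 76 = -123*(-7) - 76 = 861 - 76 = 785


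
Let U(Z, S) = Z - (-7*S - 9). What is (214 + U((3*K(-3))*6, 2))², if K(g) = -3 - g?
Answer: 56169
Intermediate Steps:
U(Z, S) = 9 + Z + 7*S (U(Z, S) = Z - (-9 - 7*S) = Z + (9 + 7*S) = 9 + Z + 7*S)
(214 + U((3*K(-3))*6, 2))² = (214 + (9 + (3*(-3 - 1*(-3)))*6 + 7*2))² = (214 + (9 + (3*(-3 + 3))*6 + 14))² = (214 + (9 + (3*0)*6 + 14))² = (214 + (9 + 0*6 + 14))² = (214 + (9 + 0 + 14))² = (214 + 23)² = 237² = 56169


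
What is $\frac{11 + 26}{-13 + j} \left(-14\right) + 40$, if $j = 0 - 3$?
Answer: $\frac{579}{8} \approx 72.375$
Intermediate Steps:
$j = -3$
$\frac{11 + 26}{-13 + j} \left(-14\right) + 40 = \frac{11 + 26}{-13 - 3} \left(-14\right) + 40 = \frac{37}{-16} \left(-14\right) + 40 = 37 \left(- \frac{1}{16}\right) \left(-14\right) + 40 = \left(- \frac{37}{16}\right) \left(-14\right) + 40 = \frac{259}{8} + 40 = \frac{579}{8}$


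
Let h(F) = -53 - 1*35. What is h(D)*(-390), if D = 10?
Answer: 34320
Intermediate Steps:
h(F) = -88 (h(F) = -53 - 35 = -88)
h(D)*(-390) = -88*(-390) = 34320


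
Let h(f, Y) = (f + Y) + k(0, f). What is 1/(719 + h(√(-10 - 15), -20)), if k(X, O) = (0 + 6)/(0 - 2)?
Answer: 696/484441 - 5*I/484441 ≈ 0.0014367 - 1.0321e-5*I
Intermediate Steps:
k(X, O) = -3 (k(X, O) = 6/(-2) = 6*(-½) = -3)
h(f, Y) = -3 + Y + f (h(f, Y) = (f + Y) - 3 = (Y + f) - 3 = -3 + Y + f)
1/(719 + h(√(-10 - 15), -20)) = 1/(719 + (-3 - 20 + √(-10 - 15))) = 1/(719 + (-3 - 20 + √(-25))) = 1/(719 + (-3 - 20 + 5*I)) = 1/(719 + (-23 + 5*I)) = 1/(696 + 5*I) = (696 - 5*I)/484441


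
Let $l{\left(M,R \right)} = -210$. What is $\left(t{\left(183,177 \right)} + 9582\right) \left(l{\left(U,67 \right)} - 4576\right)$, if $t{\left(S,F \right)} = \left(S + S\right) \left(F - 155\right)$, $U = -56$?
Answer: $-84396324$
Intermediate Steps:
$t{\left(S,F \right)} = 2 S \left(-155 + F\right)$
$\left(t{\left(183,177 \right)} + 9582\right) \left(l{\left(U,67 \right)} - 4576\right) = \left(2 \cdot 183 \left(-155 + 177\right) + 9582\right) \left(-210 - 4576\right) = \left(2 \cdot 183 \cdot 22 + 9582\right) \left(-4786\right) = \left(8052 + 9582\right) \left(-4786\right) = 17634 \left(-4786\right) = -84396324$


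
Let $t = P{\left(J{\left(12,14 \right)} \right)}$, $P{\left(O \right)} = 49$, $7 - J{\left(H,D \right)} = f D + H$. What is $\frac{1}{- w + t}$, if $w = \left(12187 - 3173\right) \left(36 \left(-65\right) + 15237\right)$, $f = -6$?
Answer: $- \frac{1}{116253509} \approx -8.6019 \cdot 10^{-9}$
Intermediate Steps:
$J{\left(H,D \right)} = 7 - H + 6 D$ ($J{\left(H,D \right)} = 7 - \left(- 6 D + H\right) = 7 - \left(H - 6 D\right) = 7 + \left(- H + 6 D\right) = 7 - H + 6 D$)
$t = 49$
$w = 116253558$ ($w = 9014 \left(-2340 + 15237\right) = 9014 \cdot 12897 = 116253558$)
$\frac{1}{- w + t} = \frac{1}{\left(-1\right) 116253558 + 49} = \frac{1}{-116253558 + 49} = \frac{1}{-116253509} = - \frac{1}{116253509}$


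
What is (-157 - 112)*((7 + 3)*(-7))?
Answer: 18830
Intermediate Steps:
(-157 - 112)*((7 + 3)*(-7)) = -2690*(-7) = -269*(-70) = 18830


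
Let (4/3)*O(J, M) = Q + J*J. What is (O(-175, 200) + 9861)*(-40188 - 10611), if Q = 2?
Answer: -6671178675/4 ≈ -1.6678e+9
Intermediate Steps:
O(J, M) = 3/2 + 3*J**2/4 (O(J, M) = 3*(2 + J*J)/4 = 3*(2 + J**2)/4 = 3/2 + 3*J**2/4)
(O(-175, 200) + 9861)*(-40188 - 10611) = ((3/2 + (3/4)*(-175)**2) + 9861)*(-40188 - 10611) = ((3/2 + (3/4)*30625) + 9861)*(-50799) = ((3/2 + 91875/4) + 9861)*(-50799) = (91881/4 + 9861)*(-50799) = (131325/4)*(-50799) = -6671178675/4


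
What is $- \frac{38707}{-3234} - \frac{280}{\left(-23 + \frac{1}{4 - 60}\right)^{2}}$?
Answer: $\frac{61472782627}{5373358914} \approx 11.44$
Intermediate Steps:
$- \frac{38707}{-3234} - \frac{280}{\left(-23 + \frac{1}{4 - 60}\right)^{2}} = \left(-38707\right) \left(- \frac{1}{3234}\right) - \frac{280}{\left(-23 + \frac{1}{-56}\right)^{2}} = \frac{38707}{3234} - \frac{280}{\left(-23 - \frac{1}{56}\right)^{2}} = \frac{38707}{3234} - \frac{280}{\left(- \frac{1289}{56}\right)^{2}} = \frac{38707}{3234} - \frac{280}{\frac{1661521}{3136}} = \frac{38707}{3234} - \frac{878080}{1661521} = \frac{61472782627}{5373358914}$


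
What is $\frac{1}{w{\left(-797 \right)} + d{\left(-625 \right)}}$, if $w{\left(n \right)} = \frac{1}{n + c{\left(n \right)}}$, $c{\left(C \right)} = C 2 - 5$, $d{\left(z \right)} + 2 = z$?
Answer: $- \frac{2396}{1502293} \approx -0.0015949$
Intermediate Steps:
$d{\left(z \right)} = -2 + z$
$c{\left(C \right)} = -5 + 2 C$ ($c{\left(C \right)} = 2 C - 5 = -5 + 2 C$)
$w{\left(n \right)} = \frac{1}{-5 + 3 n}$ ($w{\left(n \right)} = \frac{1}{n + \left(-5 + 2 n\right)} = \frac{1}{-5 + 3 n}$)
$\frac{1}{w{\left(-797 \right)} + d{\left(-625 \right)}} = \frac{1}{\frac{1}{-5 + 3 \left(-797\right)} - 627} = \frac{1}{\frac{1}{-5 - 2391} - 627} = \frac{1}{\frac{1}{-2396} - 627} = \frac{1}{- \frac{1}{2396} - 627} = \frac{1}{- \frac{1502293}{2396}} = - \frac{2396}{1502293}$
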